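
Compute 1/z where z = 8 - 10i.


|z|^2 = 64+100 = 164
1/z = (8 + 10i)/164

1/z = 0.0488 + 0.0610i


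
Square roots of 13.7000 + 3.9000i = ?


|z| = sqrt(187.69+15.21) = 14.2443
sqrt((|z|+a)/2) = sqrt((14.2443+13.7)/2) = sqrt(13.9721) = 3.7379
sqrt((|z|-a)/2) = sqrt((14.2443-13.7)/2) = sqrt(0.2721) = 0.5217

±(3.7379 + 0.5217i) i.e. 3.7379 + 0.5217i and -3.7379 - 0.5217i


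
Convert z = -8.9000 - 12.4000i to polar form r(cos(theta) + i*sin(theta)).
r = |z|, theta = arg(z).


r = sqrt(79.21+153.76) = sqrt(232.97) = 15.2634
theta = atan2(-12.4, -8.9) = -125.6686 degrees

r = 15.2634, theta = -125.6686 degrees


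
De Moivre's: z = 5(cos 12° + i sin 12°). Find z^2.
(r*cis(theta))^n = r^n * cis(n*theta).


r^2 = 5^2 = 25
n*theta = 2*12° = 24° = 24° (mod 360)
a = 25*cos(24°) = 22.8386
b = 25*sin(24°) = 10.1684

25 cis(24°) = 22.8386 + 10.1684i


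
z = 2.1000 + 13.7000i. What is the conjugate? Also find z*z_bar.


z_bar = 2.1000 - 13.7000i
z*z_bar = 2.1^2 + 13.7^2 = 4.41 + 187.69 = 192.1

z_bar = 2.1000 - 13.7000i, z*z_bar = 192.1


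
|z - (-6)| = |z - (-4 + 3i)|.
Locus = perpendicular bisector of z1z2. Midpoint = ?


Equal distances means the locus is the perpendicular bisector of z1 and z2.
Midpoint = ((-6+(-4))/2, (0+3)/2) = (-5.0000, 1.5000)

Perpendicular bisector through (-5.0000, 1.5000)


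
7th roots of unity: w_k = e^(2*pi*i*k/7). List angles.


The 7th roots of unity are cis(360k/7°) for k=0..6
Angle step = 360/7 = 51.4286°
Primitive root: cis(51.4286°)
Primitive root = 0.6235 + 0.7818i

7 roots at angles: 0°, 51.4286°, 102.8571°, 154.2857°, 205.7143°, 257.1429°, 308.5714°


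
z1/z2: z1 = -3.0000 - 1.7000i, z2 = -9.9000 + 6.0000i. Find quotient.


Conjugate of z2 = -9.9000 - 6.0000i
Numerator: (-3.0000 - 1.7000i)(-9.9000 - 6.0000i) = 19.5000 + 34.8300i
Denominator: (-9.9)^2 + 6^2 = 134.01
Result = (19.5000 + 34.8300i)/134.01

0.1455 + 0.2599i


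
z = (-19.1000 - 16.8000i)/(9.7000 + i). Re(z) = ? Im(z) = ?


Multiply by conjugate: (-19.1000 - 16.8000i)(9.7000 - i) / (9.7^2 + 1^2)
Numerator real = -19.1*9.7 - (16.8)*1 = -202.07
Numerator imag = -16.8*9.7 - (-19.1)*1 = -143.86
Denominator = 95.09
Re(z) = -202.07/95.09 = -2.1250
Im(z) = -143.86/95.09 = -1.5129

Re(z) = -2.1250, Im(z) = -1.5129


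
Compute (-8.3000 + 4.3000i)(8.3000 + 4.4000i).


Real = -8.3*8.3 - 4.3*4.4 = -68.89 - 18.92 = -87.81
Imag = -8.3*4.4 + 8.3*4.3 = -36.52 + 35.69 = -0.83

-87.8100 - 0.8300i


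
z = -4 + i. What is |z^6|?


|z| = sqrt(16+1) = sqrt(17) = 4.1231
|z^6| = |z|^6 = (sqrt(17))^6 = 17^3 = 4913

|z^6| = 4913


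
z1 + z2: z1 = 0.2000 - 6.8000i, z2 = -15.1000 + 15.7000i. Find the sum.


Real: 0.2 - 15.1 = -14.9
Imag: -6.8 + 15.7 = 8.9

-14.9000 + 8.9000i


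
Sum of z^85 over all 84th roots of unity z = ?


The roots are w_k = w^k with w = e^(2*pi*i/84), and (w^k)^85 = (w^85)^k.
So S = 1 + u + u^2 + ... + u^(83) with u = w^85.
85 = 1*84 + 1, so 85 is not a multiple of 84: u = (w^84)^1 * w^1 = w^1 ≠ 1 (w is a primitive 84th root), while u^84 = (w^84)^85 = 1.
Geometric series: S = (1 - u^84)/(1 - u) = (1 - 1)/(1 - u) = 0

S = 0


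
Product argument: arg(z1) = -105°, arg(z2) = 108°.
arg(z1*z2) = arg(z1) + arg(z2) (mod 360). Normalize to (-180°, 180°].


arg(z1*z2) = -105° + 108° = 3°
Normalized to (-180°, 180°]: 3°

3°


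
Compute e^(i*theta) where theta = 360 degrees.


cos(360°) = 1.0000
sin(360°) = 0

e^(i*360°) = 1.0000 + 0i


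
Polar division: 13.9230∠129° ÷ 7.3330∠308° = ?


r = 13.9230 / 7.3330 = 1.8987
theta = 129° - 308° = -179° = 181° (mod 360)

1.8987 cis(181°)


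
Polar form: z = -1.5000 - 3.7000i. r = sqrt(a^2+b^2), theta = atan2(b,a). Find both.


r = sqrt(2.25+13.69) = sqrt(15.94) = 3.9925
theta = atan2(-3.7, -1.5) = -112.0679 degrees

r = 3.9925, theta = -112.0679 degrees


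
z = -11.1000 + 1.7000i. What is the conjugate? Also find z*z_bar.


z_bar = -11.1000 - 1.7000i
z*z_bar = (-11.1)^2 + 1.7^2 = 123.21 + 2.89 = 126.1

z_bar = -11.1000 - 1.7000i, z*z_bar = 126.1


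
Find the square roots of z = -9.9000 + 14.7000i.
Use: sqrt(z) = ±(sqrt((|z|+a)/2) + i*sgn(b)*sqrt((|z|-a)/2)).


|z| = sqrt(98.01+216.09) = 17.7229
sqrt((|z|+a)/2) = sqrt((17.7229+(-9.9))/2) = sqrt(3.9114) = 1.9777
sqrt((|z|-a)/2) = sqrt((17.7229-(-9.9))/2) = sqrt(13.8114) = 3.7164

±(1.9777 + 3.7164i) i.e. 1.9777 + 3.7164i and -1.9777 - 3.7164i


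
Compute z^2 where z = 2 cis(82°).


r^2 = 2^2 = 4
n*theta = 2*82° = 164° = 164° (mod 360)
a = 4*cos(164°) = -3.8450
b = 4*sin(164°) = 1.1025

4 cis(164°) = -3.8450 + 1.1025i


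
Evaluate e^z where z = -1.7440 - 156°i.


e^-1.7440 = 0.1748
cos(-156°) = -0.9135
sin(-156°) = -0.4067
Real = 0.1748*(-0.9135) = -0.1597
Imag = 0.1748*(-0.4067) = -0.0711

-0.1597 - 0.0711i


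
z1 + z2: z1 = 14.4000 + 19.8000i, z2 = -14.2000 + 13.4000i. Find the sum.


Real: 14.4 - 14.2 = 0.2
Imag: 19.8 + 13.4 = 33.2

0.2000 + 33.2000i


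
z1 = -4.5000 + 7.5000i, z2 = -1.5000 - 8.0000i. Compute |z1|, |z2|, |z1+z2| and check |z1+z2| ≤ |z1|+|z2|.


|z1| = sqrt((-4.5)^2 + 7.5^2) = sqrt(76.5) = 8.7464
|z2| = sqrt((-1.5)^2 + (-8)^2) = sqrt(66.25) = 8.1394
z1+z2 = -6.0000 - 0.5000i
|z1+z2| = sqrt(36.25) = 6.0208
|z1|+|z2| = 8.7464 + 8.1394 = 16.8858

|z1+z2| = 6.0208 ≤ |z1|+|z2| = 16.8858 (verified)


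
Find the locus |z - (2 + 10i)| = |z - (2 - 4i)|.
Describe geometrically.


Equal distances means the locus is the perpendicular bisector of z1 and z2.
Midpoint = ((2+2)/2, (10+(-4))/2) = (2.0000, 3.0000)

Perpendicular bisector through (2.0000, 3.0000)


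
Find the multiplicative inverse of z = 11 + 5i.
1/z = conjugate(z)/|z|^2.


|z|^2 = 121+25 = 146
1/z = (11 - 5i)/146

1/z = 0.0753 - 0.0342i


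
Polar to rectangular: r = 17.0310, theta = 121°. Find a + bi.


a = 17.0310*cos(121°) = 17.0310*(-0.51504) = -8.7716
b = 17.0310*sin(121°) = 17.0310*0.857167 = 14.5984

-8.7716 + 14.5984i


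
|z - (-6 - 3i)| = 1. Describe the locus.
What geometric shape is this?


|z - z0| = r is a circle with center z0 and radius r.
Center = (-6, -3), radius = 1

Circle with center (-6, -3) and radius 1


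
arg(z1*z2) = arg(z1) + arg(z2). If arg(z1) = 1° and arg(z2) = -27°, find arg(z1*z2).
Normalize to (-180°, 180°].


arg(z1*z2) = 1° - 27° = -26°
Normalized to (-180°, 180°]: -26°

-26°


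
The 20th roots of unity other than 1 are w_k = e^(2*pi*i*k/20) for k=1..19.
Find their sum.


With w = e^(2*pi*i/20), all 20 of the 20th roots of unity w^0 = 1, w, ..., w^(19) sum to 0: 1 + w + ... + w^(19) = (1 - w^20)/(1 - w) = 0 since w^20 = 1, w ≠ 1.
Removing the root 1: w + w^2 + ... + w^(19) = 0 - 1 = -1

Sum = -1


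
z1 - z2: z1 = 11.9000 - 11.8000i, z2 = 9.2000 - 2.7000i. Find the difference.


Real: 11.9 - 9.2 = 2.7
Imag: -11.8 + 2.7 = -9.1

2.7000 - 9.1000i


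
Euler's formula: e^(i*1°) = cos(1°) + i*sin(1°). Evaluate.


cos(1°) = 0.9998
sin(1°) = 0.0175

e^(i*1°) = 0.9998 + 0.0175i


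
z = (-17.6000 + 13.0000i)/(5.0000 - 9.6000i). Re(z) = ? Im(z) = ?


Multiply by conjugate: (-17.6000 + 13.0000i)(5.0000 + 9.6000i) / (5^2 + (-9.6)^2)
Numerator real = -17.6*5 + 13*(-9.6) = -212.8
Numerator imag = 13*5 - (-17.6)*(-9.6) = -103.96
Denominator = 117.16
Re(z) = -212.8/117.16 = -1.8163
Im(z) = -103.96/117.16 = -0.8873

Re(z) = -1.8163, Im(z) = -0.8873


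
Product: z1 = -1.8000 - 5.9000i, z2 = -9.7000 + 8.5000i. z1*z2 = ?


Real = -1.8*(-9.7) - (-5.9)*8.5 = 17.46 - (-50.15) = 67.61
Imag = -1.8*8.5 - (9.7)*(-5.9) = -15.3 + 57.23 = 41.93

67.6100 + 41.9300i


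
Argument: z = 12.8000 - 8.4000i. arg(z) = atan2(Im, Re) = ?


Re = 12.8, Im = -8.4
arg = atan2(-8.4, 12.8) = -33.2749 degrees

arg(z) = -33.2749 degrees


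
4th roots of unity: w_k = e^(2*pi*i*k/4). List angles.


The 4th roots of unity are cis(360k/4°) for k=0..3
Angle step = 360/4 = 90°
Primitive root: cis(90°)
Primitive root = 0 + 1.0000i

4 roots at angles: 0°, 90°, 180°, 270°


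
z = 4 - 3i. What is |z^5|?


|z| = sqrt(16+9) = sqrt(25) = 5
|z^5| = |z|^5 = 5^5 = 3125

|z^5| = 3125


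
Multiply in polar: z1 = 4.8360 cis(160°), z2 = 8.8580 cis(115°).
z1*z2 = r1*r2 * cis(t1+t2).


r = 4.8360 * 8.8580 = 42.8373
theta = 160° + 115° = 275° = 275° (mod 360)

42.8373 cis(275°)


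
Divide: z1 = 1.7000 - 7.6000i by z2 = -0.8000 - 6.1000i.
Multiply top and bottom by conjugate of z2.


Conjugate of z2 = -0.8000 + 6.1000i
Numerator: (1.7000 - 7.6000i)(-0.8000 + 6.1000i) = 45.0000 + 16.4500i
Denominator: (-0.8)^2 + (-6.1)^2 = 37.85
Result = (45.0000 + 16.4500i)/37.85

1.1889 + 0.4346i


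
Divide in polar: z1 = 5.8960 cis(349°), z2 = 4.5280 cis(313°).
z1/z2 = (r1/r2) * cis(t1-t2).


r = 5.8960 / 4.5280 = 1.3021
theta = 349° - 313° = 36° = 36° (mod 360)

1.3021 cis(36°)


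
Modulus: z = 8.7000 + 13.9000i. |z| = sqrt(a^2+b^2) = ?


|z| = sqrt(8.7^2 + 13.9^2) = sqrt(75.69 + 193.21) = sqrt(268.9) = 16.3982

|z| = 16.3982


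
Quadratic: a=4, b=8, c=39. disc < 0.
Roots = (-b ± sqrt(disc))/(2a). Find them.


disc = 8^2 - 4*4*39 = 64 - 624 = -560
sqrt(|disc|) = sqrt(560) = 23.6643
Real part = -8/(2*4) = -1.0000
Imag part = 23.6643/(2*4) = 2.9580

-1.0000 ± 2.9580i


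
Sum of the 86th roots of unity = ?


The sum of all 86th roots of unity is 0.
Geometric series: (1 - w^86)/(1 - w) = (1-1)/(1-w) = 0 since w^86 = 1, w ≠ 1.
Alternatively: coefficient of z^85 in z^86 - 1 is 0.

0


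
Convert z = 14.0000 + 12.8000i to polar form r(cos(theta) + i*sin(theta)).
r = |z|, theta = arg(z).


r = sqrt(196+163.84) = sqrt(359.84) = 18.9694
theta = atan2(12.8, 14) = 42.4362 degrees

r = 18.9694, theta = 42.4362 degrees


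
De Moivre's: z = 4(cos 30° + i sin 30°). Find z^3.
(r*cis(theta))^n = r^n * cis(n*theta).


r^3 = 4^3 = 64
n*theta = 3*30° = 90° = 90° (mod 360)
a = 64*cos(90°) = 0
b = 64*sin(90°) = 64.0000

64 cis(90°) = 0 + 64.0000i


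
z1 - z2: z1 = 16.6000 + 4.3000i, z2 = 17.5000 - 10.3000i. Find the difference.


Real: 16.6 - 17.5 = -0.9
Imag: 4.3 + 10.3 = 14.6

-0.9000 + 14.6000i


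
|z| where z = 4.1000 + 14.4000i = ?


|z| = sqrt(4.1^2 + 14.4^2) = sqrt(16.81 + 207.36) = sqrt(224.17) = 14.9723

|z| = 14.9723


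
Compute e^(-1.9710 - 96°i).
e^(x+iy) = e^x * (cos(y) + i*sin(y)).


e^-1.9710 = 0.13932
cos(-96°) = -0.1045
sin(-96°) = -0.9945
Real = 0.13932*(-0.1045) = -0.0146
Imag = 0.13932*(-0.9945) = -0.1386

-0.0146 - 0.1386i


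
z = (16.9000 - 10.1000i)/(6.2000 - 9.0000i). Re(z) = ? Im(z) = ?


Multiply by conjugate: (16.9000 - 10.1000i)(6.2000 + 9.0000i) / (6.2^2 + (-9)^2)
Numerator real = 16.9*6.2 - (10.1)*(-9) = 195.68
Numerator imag = -10.1*6.2 - 16.9*(-9) = 89.48
Denominator = 119.44
Re(z) = 195.68/119.44 = 1.6383
Im(z) = 89.48/119.44 = 0.7492

Re(z) = 1.6383, Im(z) = 0.7492


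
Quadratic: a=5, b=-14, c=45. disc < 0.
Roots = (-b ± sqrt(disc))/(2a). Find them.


disc = (-14)^2 - 4*5*45 = 196 - 900 = -704
sqrt(|disc|) = sqrt(704) = 26.5330
Real part = 14/(2*5) = 1.4000
Imag part = 26.5330/(2*5) = 2.6533

1.4000 ± 2.6533i


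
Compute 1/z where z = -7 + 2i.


|z|^2 = 49+4 = 53
1/z = (-7 - 2i)/53

1/z = -0.1321 - 0.0377i


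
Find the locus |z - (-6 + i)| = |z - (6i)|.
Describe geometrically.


Equal distances means the locus is the perpendicular bisector of z1 and z2.
Midpoint = ((-6+0)/2, (1+6)/2) = (-3.0000, 3.5000)

Perpendicular bisector through (-3.0000, 3.5000)


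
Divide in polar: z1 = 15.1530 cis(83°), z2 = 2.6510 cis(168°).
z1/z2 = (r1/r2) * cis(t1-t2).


r = 15.1530 / 2.6510 = 5.7160
theta = 83° - 168° = -85° = 275° (mod 360)

5.7160 cis(275°)


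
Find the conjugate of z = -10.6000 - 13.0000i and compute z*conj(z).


z_bar = -10.6000 + 13.0000i
z*z_bar = (-10.6)^2 + (-13)^2 = 112.36 + 169 = 281.36

z_bar = -10.6000 + 13.0000i, z*z_bar = 281.36


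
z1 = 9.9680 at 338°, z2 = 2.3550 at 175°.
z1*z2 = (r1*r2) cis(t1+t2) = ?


r = 9.9680 * 2.3550 = 23.4746
theta = 338° + 175° = 513° = 153° (mod 360)

23.4746 cis(153°)


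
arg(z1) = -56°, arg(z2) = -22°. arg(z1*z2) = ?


arg(z1*z2) = -56° - 22° = -78°
Normalized to (-180°, 180°]: -78°

-78°


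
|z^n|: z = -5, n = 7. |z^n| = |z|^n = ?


|z| = sqrt(25+0) = sqrt(25) = 5
|z^7| = |z|^7 = 5^7 = 78125

|z^7| = 78125


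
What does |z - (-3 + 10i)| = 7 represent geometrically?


|z - z0| = r is a circle with center z0 and radius r.
Center = (-3, 10), radius = 7

Circle with center (-3, 10) and radius 7


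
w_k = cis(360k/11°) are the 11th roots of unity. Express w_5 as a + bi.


Angle = 360*5/11 = 163.6364°
a = cos(163.6364°) = -0.9595
b = sin(163.6364°) = 0.2817

-0.9595 + 0.2817i


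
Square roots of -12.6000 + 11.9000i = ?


|z| = sqrt(158.76+141.61) = 17.3312
sqrt((|z|+a)/2) = sqrt((17.3312+(-12.6))/2) = sqrt(2.3656) = 1.5380
sqrt((|z|-a)/2) = sqrt((17.3312-(-12.6))/2) = sqrt(14.9656) = 3.8685

±(1.5380 + 3.8685i) i.e. 1.5380 + 3.8685i and -1.5380 - 3.8685i


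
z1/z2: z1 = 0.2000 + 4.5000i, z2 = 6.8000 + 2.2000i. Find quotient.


Conjugate of z2 = 6.8000 - 2.2000i
Numerator: (0.2000 + 4.5000i)(6.8000 - 2.2000i) = 11.2600 + 30.1600i
Denominator: 6.8^2 + 2.2^2 = 51.08
Result = (11.2600 + 30.1600i)/51.08

0.2204 + 0.5904i


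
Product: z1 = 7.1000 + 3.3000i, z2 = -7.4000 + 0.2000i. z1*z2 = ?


Real = 7.1*(-7.4) - 3.3*0.2 = -52.54 - 0.66 = -53.2
Imag = 7.1*0.2 - (7.4)*3.3 = 1.42 - (24.42) = -23

-53.2000 - 23.0000i


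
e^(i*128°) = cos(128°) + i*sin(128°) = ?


cos(128°) = -0.6157
sin(128°) = 0.7880

e^(i*128°) = -0.6157 + 0.7880i


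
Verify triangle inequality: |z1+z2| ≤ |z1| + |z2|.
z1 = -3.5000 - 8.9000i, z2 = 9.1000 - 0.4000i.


|z1| = sqrt((-3.5)^2 + (-8.9)^2) = sqrt(91.46) = 9.5635
|z2| = sqrt(9.1^2 + (-0.4)^2) = sqrt(82.97) = 9.1088
z1+z2 = 5.6000 - 9.3000i
|z1+z2| = sqrt(117.85) = 10.8559
|z1|+|z2| = 9.5635 + 9.1088 = 18.6723

|z1+z2| = 10.8559 ≤ |z1|+|z2| = 18.6723 (verified)


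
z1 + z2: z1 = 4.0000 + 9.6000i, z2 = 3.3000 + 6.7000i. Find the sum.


Real: 4 + 3.3 = 7.3
Imag: 9.6 + 6.7 = 16.3

7.3000 + 16.3000i


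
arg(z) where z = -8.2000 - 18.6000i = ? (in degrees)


Re = -8.2, Im = -18.6
arg = atan2(-18.6, -8.2) = -113.7908 degrees

arg(z) = -113.7908 degrees


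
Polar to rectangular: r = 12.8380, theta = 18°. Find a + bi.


a = 12.8380*cos(18°) = 12.8380*0.95106 = 12.2097
b = 12.8380*sin(18°) = 12.8380*0.30902 = 3.9672

12.2097 + 3.9672i


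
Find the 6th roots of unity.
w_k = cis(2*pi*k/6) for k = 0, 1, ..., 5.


The 6th roots of unity are cis(360k/6°) for k=0..5
Angle step = 360/6 = 60°
Primitive root: cis(60°)
Primitive root = 0.5000 + 0.8660i

6 roots at angles: 0°, 60°, 120°, 180°, 240°, 300°


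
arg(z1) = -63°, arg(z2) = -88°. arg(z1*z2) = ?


arg(z1*z2) = -63° - 88° = -151°
Normalized to (-180°, 180°]: -151°

-151°


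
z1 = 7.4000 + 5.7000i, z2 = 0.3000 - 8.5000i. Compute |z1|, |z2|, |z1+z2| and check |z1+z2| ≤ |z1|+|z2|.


|z1| = sqrt(7.4^2 + 5.7^2) = sqrt(87.25) = 9.3408
|z2| = sqrt(0.3^2 + (-8.5)^2) = sqrt(72.34) = 8.5053
z1+z2 = 7.7000 - 2.8000i
|z1+z2| = sqrt(67.13) = 8.1933
|z1|+|z2| = 9.3408 + 8.5053 = 17.8461

|z1+z2| = 8.1933 ≤ |z1|+|z2| = 17.8461 (verified)


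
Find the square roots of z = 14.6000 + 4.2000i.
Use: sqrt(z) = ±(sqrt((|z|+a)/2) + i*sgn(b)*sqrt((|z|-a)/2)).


|z| = sqrt(213.16+17.64) = 15.1921
sqrt((|z|+a)/2) = sqrt((15.1921+14.6)/2) = sqrt(14.8961) = 3.8595
sqrt((|z|-a)/2) = sqrt((15.1921-14.6)/2) = sqrt(0.2961) = 0.5441

±(3.8595 + 0.5441i) i.e. 3.8595 + 0.5441i and -3.8595 - 0.5441i


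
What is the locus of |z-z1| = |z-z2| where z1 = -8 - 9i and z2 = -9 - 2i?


Equal distances means the locus is the perpendicular bisector of z1 and z2.
Midpoint = ((-8+(-9))/2, (-9+(-2))/2) = (-8.5000, -5.5000)

Perpendicular bisector through (-8.5000, -5.5000)


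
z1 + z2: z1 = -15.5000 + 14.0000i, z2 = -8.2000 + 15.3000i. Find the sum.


Real: -15.5 - 8.2 = -23.7
Imag: 14 + 15.3 = 29.3

-23.7000 + 29.3000i


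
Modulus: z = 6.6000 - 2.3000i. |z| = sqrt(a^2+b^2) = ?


|z| = sqrt(6.6^2 + (-2.3)^2) = sqrt(43.56 + 5.29) = sqrt(48.85) = 6.9893

|z| = 6.9893


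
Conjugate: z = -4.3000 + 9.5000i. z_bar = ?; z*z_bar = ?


z_bar = -4.3000 - 9.5000i
z*z_bar = (-4.3)^2 + 9.5^2 = 18.49 + 90.25 = 108.74

z_bar = -4.3000 - 9.5000i, z*z_bar = 108.74


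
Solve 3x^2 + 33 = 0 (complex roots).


disc = 0^2 - 4*3*33 = 0 - 396 = -396
sqrt(|disc|) = sqrt(396) = 19.8997
Real part = 0/(2*3) = 0
Imag part = 19.8997/(2*3) = 3.3166

0 ± 3.3166i


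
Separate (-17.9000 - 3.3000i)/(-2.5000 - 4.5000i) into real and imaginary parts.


Multiply by conjugate: (-17.9000 - 3.3000i)(-2.5000 + 4.5000i) / ((-2.5)^2 + (-4.5)^2)
Numerator real = -17.9*(-2.5) - (3.3)*(-4.5) = 59.6
Numerator imag = -3.3*(-2.5) - (-17.9)*(-4.5) = -72.3
Denominator = 26.5
Re(z) = 59.6/26.5 = 2.2491
Im(z) = -72.3/26.5 = -2.7283

Re(z) = 2.2491, Im(z) = -2.7283


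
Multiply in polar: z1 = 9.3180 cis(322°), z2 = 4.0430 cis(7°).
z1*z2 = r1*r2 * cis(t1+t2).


r = 9.3180 * 4.0430 = 37.6727
theta = 322° + 7° = 329° = 329° (mod 360)

37.6727 cis(329°)


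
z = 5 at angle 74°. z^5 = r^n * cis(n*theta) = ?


r^5 = 5^5 = 3125
n*theta = 5*74° = 370° = 10° (mod 360)
a = 3125*cos(10°) = 3077.5242
b = 3125*sin(10°) = 542.6506

3125 cis(10°) = 3077.5242 + 542.6506i


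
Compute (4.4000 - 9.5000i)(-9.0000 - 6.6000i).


Real = 4.4*(-9) - (-9.5)*(-6.6) = -39.6 - 62.7 = -102.3
Imag = 4.4*(-6.6) - (9)*(-9.5) = -29.04 + 85.5 = 56.46

-102.3000 + 56.4600i


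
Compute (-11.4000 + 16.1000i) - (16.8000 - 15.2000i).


Real: -11.4 - 16.8 = -28.2
Imag: 16.1 + 15.2 = 31.3

-28.2000 + 31.3000i


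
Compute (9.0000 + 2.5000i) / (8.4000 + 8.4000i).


Conjugate of z2 = 8.4000 - 8.4000i
Numerator: (9.0000 + 2.5000i)(8.4000 - 8.4000i) = 96.6000 - 54.6000i
Denominator: 8.4^2 + 8.4^2 = 141.12
Result = (96.6000 - 54.6000i)/141.12

0.6845 - 0.3869i


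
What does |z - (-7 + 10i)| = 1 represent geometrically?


|z - z0| = r is a circle with center z0 and radius r.
Center = (-7, 10), radius = 1

Circle with center (-7, 10) and radius 1


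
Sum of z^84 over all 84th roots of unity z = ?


The roots are w_k = w^k with w = e^(2*pi*i/84), and (w^k)^84 = (w^84)^k.
So S = 1 + u + u^2 + ... + u^(83) with u = w^84.
84 = 1*84 + 0, so 84 is a multiple of 84 and u = (w^84)^1 = 1.
Every one of the 84 terms equals 1: S = 84

S = 84


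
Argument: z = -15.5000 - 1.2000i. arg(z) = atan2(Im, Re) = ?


Re = -15.5, Im = -1.2
arg = atan2(-1.2, -15.5) = -175.5730 degrees

arg(z) = -175.5730 degrees


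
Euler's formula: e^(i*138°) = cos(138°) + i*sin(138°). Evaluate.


cos(138°) = -0.7431
sin(138°) = 0.6691

e^(i*138°) = -0.7431 + 0.6691i


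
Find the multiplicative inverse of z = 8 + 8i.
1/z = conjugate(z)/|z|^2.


|z|^2 = 64+64 = 128
1/z = (8 - 8i)/128

1/z = 0.0625 - 0.0625i


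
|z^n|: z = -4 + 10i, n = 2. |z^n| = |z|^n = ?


|z| = sqrt(16+100) = sqrt(116) = 10.7703
|z^2| = |z|^2 = (sqrt(116))^2 = 116

|z^2| = 116


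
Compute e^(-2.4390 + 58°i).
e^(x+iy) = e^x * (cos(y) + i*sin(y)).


e^-2.4390 = 0.08725
cos(58°) = 0.5299
sin(58°) = 0.848
Real = 0.08725*0.5299 = 0.0462
Imag = 0.08725*0.848 = 0.0740

0.0462 + 0.0740i


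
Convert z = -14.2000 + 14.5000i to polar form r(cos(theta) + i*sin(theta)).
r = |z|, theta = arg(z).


r = sqrt(201.64+210.25) = sqrt(411.89) = 20.2951
theta = atan2(14.5, -14.2) = 134.4011 degrees

r = 20.2951, theta = 134.4011 degrees


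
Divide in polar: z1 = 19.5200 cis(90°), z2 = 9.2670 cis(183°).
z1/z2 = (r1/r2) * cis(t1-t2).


r = 19.5200 / 9.2670 = 2.1064
theta = 90° - 183° = -93° = 267° (mod 360)

2.1064 cis(267°)


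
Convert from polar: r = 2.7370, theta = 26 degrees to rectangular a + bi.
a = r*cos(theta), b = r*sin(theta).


a = 2.7370*cos(26°) = 2.7370*0.8988 = 2.4600
b = 2.7370*sin(26°) = 2.7370*0.43837 = 1.1998

2.4600 + 1.1998i


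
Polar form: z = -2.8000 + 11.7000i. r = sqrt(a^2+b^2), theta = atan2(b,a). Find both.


r = sqrt(7.84+136.89) = sqrt(144.73) = 12.0304
theta = atan2(11.7, -2.8) = 103.4587 degrees

r = 12.0304, theta = 103.4587 degrees


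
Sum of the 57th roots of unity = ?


The sum of all 57th roots of unity is 0.
Geometric series: (1 - w^57)/(1 - w) = (1-1)/(1-w) = 0 since w^57 = 1, w ≠ 1.
Alternatively: coefficient of z^56 in z^57 - 1 is 0.

0


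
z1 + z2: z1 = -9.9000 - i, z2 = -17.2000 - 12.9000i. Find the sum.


Real: -9.9 - 17.2 = -27.1
Imag: -1 - 12.9 = -13.9

-27.1000 - 13.9000i


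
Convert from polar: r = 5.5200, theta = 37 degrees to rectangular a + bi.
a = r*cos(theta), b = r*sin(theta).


a = 5.5200*cos(37°) = 5.5200*0.79864 = 4.4085
b = 5.5200*sin(37°) = 5.5200*0.60182 = 3.3220

4.4085 + 3.3220i


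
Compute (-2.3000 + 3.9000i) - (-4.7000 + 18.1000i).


Real: -2.3 + 4.7 = 2.4
Imag: 3.9 - 18.1 = -14.2

2.4000 - 14.2000i


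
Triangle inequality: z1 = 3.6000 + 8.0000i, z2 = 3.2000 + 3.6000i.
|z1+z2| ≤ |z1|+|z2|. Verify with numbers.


|z1| = sqrt(3.6^2 + 8^2) = sqrt(76.96) = 8.7727
|z2| = sqrt(3.2^2 + 3.6^2) = sqrt(23.2) = 4.8166
z1+z2 = 6.8000 + 11.6000i
|z1+z2| = sqrt(180.8) = 13.4462
|z1|+|z2| = 8.7727 + 4.8166 = 13.5893

|z1+z2| = 13.4462 ≤ |z1|+|z2| = 13.5893 (verified)


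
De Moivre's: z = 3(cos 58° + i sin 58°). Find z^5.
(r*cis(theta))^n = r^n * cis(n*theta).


r^5 = 3^5 = 243
n*theta = 5*58° = 290° = 290° (mod 360)
a = 243*cos(290°) = 83.1109
b = 243*sin(290°) = -228.3453

243 cis(290°) = 83.1109 - 228.3453i


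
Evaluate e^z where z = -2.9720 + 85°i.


e^-2.9720 = 0.0512
cos(85°) = 0.0872
sin(85°) = 0.9962
Real = 0.0512*0.0872 = 0.0045
Imag = 0.0512*0.9962 = 0.0510

0.0045 + 0.0510i


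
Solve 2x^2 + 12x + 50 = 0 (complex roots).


disc = 12^2 - 4*2*50 = 144 - 400 = -256
sqrt(|disc|) = sqrt(256) = 16.0000
Real part = -12/(2*2) = -3.0000
Imag part = 16.0000/(2*2) = 4.0000

-3.0000 ± 4.0000i


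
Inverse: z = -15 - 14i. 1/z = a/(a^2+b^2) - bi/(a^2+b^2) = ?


|z|^2 = 225+196 = 421
1/z = (-15 + 14i)/421

1/z = -0.0356 + 0.0333i


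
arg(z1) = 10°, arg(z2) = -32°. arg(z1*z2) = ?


arg(z1*z2) = 10° - 32° = -22°
Normalized to (-180°, 180°]: -22°

-22°


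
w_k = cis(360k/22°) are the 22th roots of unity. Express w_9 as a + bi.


Angle = 360*9/22 = 147.2727°
a = cos(147.2727°) = -0.8413
b = sin(147.2727°) = 0.5406

-0.8413 + 0.5406i


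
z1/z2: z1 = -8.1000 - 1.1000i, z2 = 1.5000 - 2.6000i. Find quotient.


Conjugate of z2 = 1.5000 + 2.6000i
Numerator: (-8.1000 - 1.1000i)(1.5000 + 2.6000i) = -9.2900 - 22.7100i
Denominator: 1.5^2 + (-2.6)^2 = 9.01
Result = (-9.2900 - 22.7100i)/9.01

-1.0311 - 2.5205i


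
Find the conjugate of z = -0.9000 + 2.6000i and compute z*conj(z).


z_bar = -0.9000 - 2.6000i
z*z_bar = (-0.9)^2 + 2.6^2 = 0.81 + 6.76 = 7.57

z_bar = -0.9000 - 2.6000i, z*z_bar = 7.57


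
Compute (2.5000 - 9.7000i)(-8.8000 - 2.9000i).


Real = 2.5*(-8.8) - (-9.7)*(-2.9) = -22 - 28.13 = -50.13
Imag = 2.5*(-2.9) - (8.8)*(-9.7) = -7.25 + 85.36 = 78.11

-50.1300 + 78.1100i


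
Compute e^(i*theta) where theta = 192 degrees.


cos(192°) = -0.9781
sin(192°) = -0.2079

e^(i*192°) = -0.9781 - 0.2079i


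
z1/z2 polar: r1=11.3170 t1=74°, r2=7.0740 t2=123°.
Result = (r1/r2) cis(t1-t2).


r = 11.3170 / 7.0740 = 1.5998
theta = 74° - 123° = -49° = 311° (mod 360)

1.5998 cis(311°)


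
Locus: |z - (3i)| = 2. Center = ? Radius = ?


|z - z0| = r is a circle with center z0 and radius r.
Center = (0, 3), radius = 2

Circle with center (0, 3) and radius 2


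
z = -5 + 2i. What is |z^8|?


|z| = sqrt(25+4) = sqrt(29) = 5.3852
|z^8| = |z|^8 = (sqrt(29))^8 = 29^4 = 707281

|z^8| = 707281


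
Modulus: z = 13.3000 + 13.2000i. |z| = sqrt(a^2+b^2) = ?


|z| = sqrt(13.3^2 + 13.2^2) = sqrt(176.89 + 174.24) = sqrt(351.13) = 18.7385

|z| = 18.7385


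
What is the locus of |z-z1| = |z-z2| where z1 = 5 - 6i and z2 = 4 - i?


Equal distances means the locus is the perpendicular bisector of z1 and z2.
Midpoint = ((5+4)/2, (-6+(-1))/2) = (4.5000, -3.5000)

Perpendicular bisector through (4.5000, -3.5000)


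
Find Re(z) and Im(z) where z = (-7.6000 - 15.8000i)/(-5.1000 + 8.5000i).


Multiply by conjugate: (-7.6000 - 15.8000i)(-5.1000 - 8.5000i) / ((-5.1)^2 + 8.5^2)
Numerator real = -7.6*(-5.1) - (15.8)*8.5 = -95.54
Numerator imag = -15.8*(-5.1) - (-7.6)*8.5 = 145.18
Denominator = 98.26
Re(z) = -95.54/98.26 = -0.9723
Im(z) = 145.18/98.26 = 1.4775

Re(z) = -0.9723, Im(z) = 1.4775


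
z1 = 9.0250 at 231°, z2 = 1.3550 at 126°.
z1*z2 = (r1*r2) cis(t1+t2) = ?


r = 9.0250 * 1.3550 = 12.2289
theta = 231° + 126° = 357° = 357° (mod 360)

12.2289 cis(357°)


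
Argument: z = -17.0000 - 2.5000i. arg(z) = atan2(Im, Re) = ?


Re = -17, Im = -2.5
arg = atan2(-2.5, -17) = -171.6341 degrees

arg(z) = -171.6341 degrees


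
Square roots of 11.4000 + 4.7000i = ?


|z| = sqrt(129.96+22.09) = 12.3309
sqrt((|z|+a)/2) = sqrt((12.3309+11.4)/2) = sqrt(11.8654) = 3.4446
sqrt((|z|-a)/2) = sqrt((12.3309-11.4)/2) = sqrt(0.4654) = 0.6822

±(3.4446 + 0.6822i) i.e. 3.4446 + 0.6822i and -3.4446 - 0.6822i


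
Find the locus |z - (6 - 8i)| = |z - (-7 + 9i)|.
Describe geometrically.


Equal distances means the locus is the perpendicular bisector of z1 and z2.
Midpoint = ((6+(-7))/2, (-8+9)/2) = (-0.5000, 0.5000)

Perpendicular bisector through (-0.5000, 0.5000)


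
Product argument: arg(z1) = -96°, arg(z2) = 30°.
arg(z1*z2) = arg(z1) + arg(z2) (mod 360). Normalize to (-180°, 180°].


arg(z1*z2) = -96° + 30° = -66°
Normalized to (-180°, 180°]: -66°

-66°


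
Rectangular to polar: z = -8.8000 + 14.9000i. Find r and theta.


r = sqrt(77.44+222.01) = sqrt(299.45) = 17.3046
theta = atan2(14.9, -8.8) = 120.5663 degrees

r = 17.3046, theta = 120.5663 degrees


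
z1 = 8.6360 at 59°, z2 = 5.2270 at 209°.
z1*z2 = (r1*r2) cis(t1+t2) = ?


r = 8.6360 * 5.2270 = 45.1404
theta = 59° + 209° = 268° = 268° (mod 360)

45.1404 cis(268°)


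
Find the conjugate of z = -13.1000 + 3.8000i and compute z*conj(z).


z_bar = -13.1000 - 3.8000i
z*z_bar = (-13.1)^2 + 3.8^2 = 171.61 + 14.44 = 186.05

z_bar = -13.1000 - 3.8000i, z*z_bar = 186.05


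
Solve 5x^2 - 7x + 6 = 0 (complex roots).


disc = (-7)^2 - 4*5*6 = 49 - 120 = -71
sqrt(|disc|) = sqrt(71) = 8.4261
Real part = 7/(2*5) = 0.7000
Imag part = 8.4261/(2*5) = 0.8426

0.7000 ± 0.8426i


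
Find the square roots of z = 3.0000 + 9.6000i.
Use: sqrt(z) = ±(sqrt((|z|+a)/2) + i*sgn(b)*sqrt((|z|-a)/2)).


|z| = sqrt(9+92.16) = 10.0578
sqrt((|z|+a)/2) = sqrt((10.0578+3)/2) = sqrt(6.5289) = 2.5552
sqrt((|z|-a)/2) = sqrt((10.0578-3)/2) = sqrt(3.5289) = 1.8785

±(2.5552 + 1.8785i) i.e. 2.5552 + 1.8785i and -2.5552 - 1.8785i


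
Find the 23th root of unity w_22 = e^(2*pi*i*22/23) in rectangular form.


Angle = 360*22/23 = 344.3478°
a = cos(344.3478°) = 0.9629
b = sin(344.3478°) = -0.2698

0.9629 - 0.2698i


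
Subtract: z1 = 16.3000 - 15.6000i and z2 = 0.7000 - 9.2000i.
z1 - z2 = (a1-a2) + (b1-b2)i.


Real: 16.3 - 0.7 = 15.6
Imag: -15.6 + 9.2 = -6.4

15.6000 - 6.4000i


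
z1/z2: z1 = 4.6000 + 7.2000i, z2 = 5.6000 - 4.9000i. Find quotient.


Conjugate of z2 = 5.6000 + 4.9000i
Numerator: (4.6000 + 7.2000i)(5.6000 + 4.9000i) = -9.5200 + 62.8600i
Denominator: 5.6^2 + (-4.9)^2 = 55.37
Result = (-9.5200 + 62.8600i)/55.37

-0.1719 + 1.1353i


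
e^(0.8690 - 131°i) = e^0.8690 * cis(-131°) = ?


e^0.8690 = 2.3845
cos(-131°) = -0.65606
sin(-131°) = -0.7547
Real = 2.3845*(-0.65606) = -1.5644
Imag = 2.3845*(-0.7547) = -1.7996

-1.5644 - 1.7996i


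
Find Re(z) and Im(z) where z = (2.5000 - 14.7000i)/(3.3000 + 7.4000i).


Multiply by conjugate: (2.5000 - 14.7000i)(3.3000 - 7.4000i) / (3.3^2 + 7.4^2)
Numerator real = 2.5*3.3 - (14.7)*7.4 = -100.53
Numerator imag = -14.7*3.3 - 2.5*7.4 = -67.01
Denominator = 65.65
Re(z) = -100.53/65.65 = -1.5313
Im(z) = -67.01/65.65 = -1.0207

Re(z) = -1.5313, Im(z) = -1.0207


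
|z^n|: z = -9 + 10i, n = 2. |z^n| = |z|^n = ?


|z| = sqrt(81+100) = sqrt(181) = 13.4536
|z^2| = |z|^2 = (sqrt(181))^2 = 181

|z^2| = 181


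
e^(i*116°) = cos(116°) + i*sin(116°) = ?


cos(116°) = -0.4384
sin(116°) = 0.8988

e^(i*116°) = -0.4384 + 0.8988i


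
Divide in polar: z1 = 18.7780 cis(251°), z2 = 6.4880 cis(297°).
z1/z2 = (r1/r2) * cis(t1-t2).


r = 18.7780 / 6.4880 = 2.8943
theta = 251° - 297° = -46° = 314° (mod 360)

2.8943 cis(314°)


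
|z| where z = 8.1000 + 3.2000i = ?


|z| = sqrt(8.1^2 + 3.2^2) = sqrt(65.61 + 10.24) = sqrt(75.85) = 8.7092

|z| = 8.7092


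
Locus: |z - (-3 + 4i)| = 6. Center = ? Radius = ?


|z - z0| = r is a circle with center z0 and radius r.
Center = (-3, 4), radius = 6

Circle with center (-3, 4) and radius 6


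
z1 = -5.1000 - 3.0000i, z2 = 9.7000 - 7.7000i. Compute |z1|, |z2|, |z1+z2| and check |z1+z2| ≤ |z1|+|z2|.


|z1| = sqrt((-5.1)^2 + (-3)^2) = sqrt(35.01) = 5.9169
|z2| = sqrt(9.7^2 + (-7.7)^2) = sqrt(153.38) = 12.3847
z1+z2 = 4.6000 - 10.7000i
|z1+z2| = sqrt(135.65) = 11.6469
|z1|+|z2| = 5.9169 + 12.3847 = 18.3016

|z1+z2| = 11.6469 ≤ |z1|+|z2| = 18.3016 (verified)


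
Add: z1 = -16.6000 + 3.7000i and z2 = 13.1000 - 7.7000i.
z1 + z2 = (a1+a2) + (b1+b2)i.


Real: -16.6 + 13.1 = -3.5
Imag: 3.7 - 7.7 = -4

-3.5000 - 4.0000i


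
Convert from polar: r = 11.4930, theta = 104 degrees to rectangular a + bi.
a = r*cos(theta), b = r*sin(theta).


a = 11.4930*cos(104°) = 11.4930*(-0.24192) = -2.7804
b = 11.4930*sin(104°) = 11.4930*0.970296 = 11.1516

-2.7804 + 11.1516i


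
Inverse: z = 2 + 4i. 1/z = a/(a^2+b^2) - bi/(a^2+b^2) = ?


|z|^2 = 4+16 = 20
1/z = (2 - 4i)/20

1/z = 0.1000 - 0.2000i


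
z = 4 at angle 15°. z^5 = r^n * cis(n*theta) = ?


r^5 = 4^5 = 1024
n*theta = 5*15° = 75° = 75° (mod 360)
a = 1024*cos(75°) = 265.0307
b = 1024*sin(75°) = 989.1080

1024 cis(75°) = 265.0307 + 989.1080i


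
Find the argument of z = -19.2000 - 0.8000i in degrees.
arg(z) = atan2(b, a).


Re = -19.2, Im = -0.8
arg = atan2(-0.8, -19.2) = -177.6141 degrees

arg(z) = -177.6141 degrees


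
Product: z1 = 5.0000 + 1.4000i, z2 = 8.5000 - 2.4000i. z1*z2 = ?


Real = 5*8.5 - 1.4*(-2.4) = 42.5 - (-3.36) = 45.86
Imag = 5*(-2.4) + 8.5*1.4 = -12 + 11.9 = -0.1

45.8600 - 0.1000i


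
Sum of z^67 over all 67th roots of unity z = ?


The roots are w_k = w^k with w = e^(2*pi*i/67), and (w^k)^67 = (w^67)^k.
So S = 1 + u + u^2 + ... + u^(66) with u = w^67.
67 = 1*67 + 0, so 67 is a multiple of 67 and u = (w^67)^1 = 1.
Every one of the 67 terms equals 1: S = 67

S = 67


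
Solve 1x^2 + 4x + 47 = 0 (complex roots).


disc = 4^2 - 4*1*47 = 16 - 188 = -172
sqrt(|disc|) = sqrt(172) = 13.1149
Real part = -4/(2*1) = -2.0000
Imag part = 13.1149/(2*1) = 6.5574

-2.0000 ± 6.5574i


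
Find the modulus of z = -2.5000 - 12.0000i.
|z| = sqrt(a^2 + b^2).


|z| = sqrt((-2.5)^2 + (-12)^2) = sqrt(6.25 + 144) = sqrt(150.25) = 12.2577

|z| = 12.2577


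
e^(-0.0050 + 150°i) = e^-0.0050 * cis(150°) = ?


e^-0.0050 = 0.9950
cos(150°) = -0.866
sin(150°) = 0.5
Real = 0.9950*(-0.866) = -0.8617
Imag = 0.9950*0.5 = 0.4975

-0.8617 + 0.4975i


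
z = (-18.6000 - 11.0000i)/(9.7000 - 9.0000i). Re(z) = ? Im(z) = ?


Multiply by conjugate: (-18.6000 - 11.0000i)(9.7000 + 9.0000i) / (9.7^2 + (-9)^2)
Numerator real = -18.6*9.7 - (11)*(-9) = -81.42
Numerator imag = -11*9.7 - (-18.6)*(-9) = -274.1
Denominator = 175.09
Re(z) = -81.42/175.09 = -0.4650
Im(z) = -274.1/175.09 = -1.5655

Re(z) = -0.4650, Im(z) = -1.5655


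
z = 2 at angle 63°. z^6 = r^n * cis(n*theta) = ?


r^6 = 2^6 = 64
n*theta = 6*63° = 378° = 18° (mod 360)
a = 64*cos(18°) = 60.8676
b = 64*sin(18°) = 19.7771

64 cis(18°) = 60.8676 + 19.7771i


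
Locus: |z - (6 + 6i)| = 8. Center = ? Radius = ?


|z - z0| = r is a circle with center z0 and radius r.
Center = (6, 6), radius = 8

Circle with center (6, 6) and radius 8


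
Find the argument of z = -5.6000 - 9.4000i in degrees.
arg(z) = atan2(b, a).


Re = -5.6, Im = -9.4
arg = atan2(-9.4, -5.6) = -120.7841 degrees

arg(z) = -120.7841 degrees


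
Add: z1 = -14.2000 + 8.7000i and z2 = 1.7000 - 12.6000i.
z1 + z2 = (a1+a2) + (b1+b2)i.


Real: -14.2 + 1.7 = -12.5
Imag: 8.7 - 12.6 = -3.9

-12.5000 - 3.9000i


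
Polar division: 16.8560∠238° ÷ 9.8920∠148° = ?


r = 16.8560 / 9.8920 = 1.7040
theta = 238° - 148° = 90° = 90° (mod 360)

1.7040 cis(90°)


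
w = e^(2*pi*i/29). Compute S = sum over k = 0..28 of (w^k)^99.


The roots are w_k = w^k with w = e^(2*pi*i/29), and (w^k)^99 = (w^99)^k.
So S = 1 + u + u^2 + ... + u^(28) with u = w^99.
99 = 3*29 + 12, so 99 is not a multiple of 29: u = (w^29)^3 * w^12 = w^12 ≠ 1 (w is a primitive 29th root), while u^29 = (w^29)^99 = 1.
Geometric series: S = (1 - u^29)/(1 - u) = (1 - 1)/(1 - u) = 0

S = 0


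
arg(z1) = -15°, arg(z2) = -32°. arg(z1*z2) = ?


arg(z1*z2) = -15° - 32° = -47°
Normalized to (-180°, 180°]: -47°

-47°


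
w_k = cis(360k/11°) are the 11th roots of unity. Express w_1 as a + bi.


Angle = 360*1/11 = 32.7273°
a = cos(32.7273°) = 0.8413
b = sin(32.7273°) = 0.5406

0.8413 + 0.5406i


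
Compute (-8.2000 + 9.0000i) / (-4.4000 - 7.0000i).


Conjugate of z2 = -4.4000 + 7.0000i
Numerator: (-8.2000 + 9.0000i)(-4.4000 + 7.0000i) = -26.9200 - 97.0000i
Denominator: (-4.4)^2 + (-7)^2 = 68.36
Result = (-26.9200 - 97.0000i)/68.36

-0.3938 - 1.4190i


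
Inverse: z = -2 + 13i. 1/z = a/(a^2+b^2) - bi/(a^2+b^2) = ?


|z|^2 = 4+169 = 173
1/z = (-2 - 13i)/173

1/z = -0.0116 - 0.0751i


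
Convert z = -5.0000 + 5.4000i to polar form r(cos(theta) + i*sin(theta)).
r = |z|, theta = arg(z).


r = sqrt(25+29.16) = sqrt(54.16) = 7.3593
theta = atan2(5.4, -5) = 132.7974 degrees

r = 7.3593, theta = 132.7974 degrees


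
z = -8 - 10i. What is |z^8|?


|z| = sqrt(64+100) = sqrt(164) = 12.8062
|z^8| = |z|^8 = (sqrt(164))^8 = 164^4 = 723394816

|z^8| = 723394816


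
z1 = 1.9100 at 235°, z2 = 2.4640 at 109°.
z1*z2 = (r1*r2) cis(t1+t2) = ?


r = 1.9100 * 2.4640 = 4.7062
theta = 235° + 109° = 344° = 344° (mod 360)

4.7062 cis(344°)


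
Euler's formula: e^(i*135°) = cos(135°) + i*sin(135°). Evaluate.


cos(135°) = -0.7071
sin(135°) = 0.7071

e^(i*135°) = -0.7071 + 0.7071i


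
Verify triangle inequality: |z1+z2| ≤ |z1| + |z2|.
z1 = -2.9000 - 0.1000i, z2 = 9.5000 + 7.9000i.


|z1| = sqrt((-2.9)^2 + (-0.1)^2) = sqrt(8.42) = 2.9017
|z2| = sqrt(9.5^2 + 7.9^2) = sqrt(152.66) = 12.3556
z1+z2 = 6.6000 + 7.8000i
|z1+z2| = sqrt(104.4) = 10.2176
|z1|+|z2| = 2.9017 + 12.3556 = 15.2573

|z1+z2| = 10.2176 ≤ |z1|+|z2| = 15.2573 (verified)


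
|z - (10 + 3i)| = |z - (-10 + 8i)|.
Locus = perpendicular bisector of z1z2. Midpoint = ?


Equal distances means the locus is the perpendicular bisector of z1 and z2.
Midpoint = ((10+(-10))/2, (3+8)/2) = (0, 5.5000)

Perpendicular bisector through (0, 5.5000)


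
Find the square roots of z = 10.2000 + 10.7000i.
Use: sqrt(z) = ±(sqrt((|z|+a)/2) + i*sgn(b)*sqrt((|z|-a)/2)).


|z| = sqrt(104.04+114.49) = 14.7828
sqrt((|z|+a)/2) = sqrt((14.7828+10.2)/2) = sqrt(12.4914) = 3.5343
sqrt((|z|-a)/2) = sqrt((14.7828-10.2)/2) = sqrt(2.2914) = 1.5137

±(3.5343 + 1.5137i) i.e. 3.5343 + 1.5137i and -3.5343 - 1.5137i


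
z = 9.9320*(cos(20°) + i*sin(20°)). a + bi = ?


a = 9.9320*cos(20°) = 9.9320*0.93969 = 9.3330
b = 9.9320*sin(20°) = 9.9320*0.34202 = 3.3969

9.3330 + 3.3969i


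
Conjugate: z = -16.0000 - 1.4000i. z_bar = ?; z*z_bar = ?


z_bar = -16.0000 + 1.4000i
z*z_bar = (-16)^2 + (-1.4)^2 = 256 + 1.96 = 257.96

z_bar = -16.0000 + 1.4000i, z*z_bar = 257.96


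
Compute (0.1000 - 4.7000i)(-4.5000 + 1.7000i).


Real = 0.1*(-4.5) - (-4.7)*1.7 = -0.45 - (-7.99) = 7.54
Imag = 0.1*1.7 - (4.5)*(-4.7) = 0.17 + 21.15 = 21.32

7.5400 + 21.3200i


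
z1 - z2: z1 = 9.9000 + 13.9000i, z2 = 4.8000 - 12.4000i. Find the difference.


Real: 9.9 - 4.8 = 5.1
Imag: 13.9 + 12.4 = 26.3

5.1000 + 26.3000i


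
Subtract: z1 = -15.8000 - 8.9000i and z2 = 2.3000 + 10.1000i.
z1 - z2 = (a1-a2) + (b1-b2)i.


Real: -15.8 - 2.3 = -18.1
Imag: -8.9 - 10.1 = -19

-18.1000 - 19.0000i


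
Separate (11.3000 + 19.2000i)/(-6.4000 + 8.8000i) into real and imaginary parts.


Multiply by conjugate: (11.3000 + 19.2000i)(-6.4000 - 8.8000i) / ((-6.4)^2 + 8.8^2)
Numerator real = 11.3*(-6.4) + 19.2*8.8 = 96.64
Numerator imag = 19.2*(-6.4) - 11.3*8.8 = -222.32
Denominator = 118.4
Re(z) = 96.64/118.4 = 0.8162
Im(z) = -222.32/118.4 = -1.8777

Re(z) = 0.8162, Im(z) = -1.8777


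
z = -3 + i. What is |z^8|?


|z| = sqrt(9+1) = sqrt(10) = 3.1623
|z^8| = |z|^8 = (sqrt(10))^8 = 10^4 = 10000

|z^8| = 10000


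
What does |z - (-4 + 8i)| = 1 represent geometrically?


|z - z0| = r is a circle with center z0 and radius r.
Center = (-4, 8), radius = 1

Circle with center (-4, 8) and radius 1


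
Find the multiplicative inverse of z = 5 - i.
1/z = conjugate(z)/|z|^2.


|z|^2 = 25+1 = 26
1/z = (5 + 1i)/26

1/z = 0.1923 + 0.0385i


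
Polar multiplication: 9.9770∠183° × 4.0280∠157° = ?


r = 9.9770 * 4.0280 = 40.1874
theta = 183° + 157° = 340° = 340° (mod 360)

40.1874 cis(340°)


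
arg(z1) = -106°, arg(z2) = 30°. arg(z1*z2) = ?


arg(z1*z2) = -106° + 30° = -76°
Normalized to (-180°, 180°]: -76°

-76°


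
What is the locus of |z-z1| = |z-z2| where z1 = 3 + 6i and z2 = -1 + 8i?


Equal distances means the locus is the perpendicular bisector of z1 and z2.
Midpoint = ((3+(-1))/2, (6+8)/2) = (1.0000, 7.0000)

Perpendicular bisector through (1.0000, 7.0000)


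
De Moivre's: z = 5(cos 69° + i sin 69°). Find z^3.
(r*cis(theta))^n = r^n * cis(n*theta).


r^3 = 5^3 = 125
n*theta = 3*69° = 207° = 207° (mod 360)
a = 125*cos(207°) = -111.3758
b = 125*sin(207°) = -56.7488

125 cis(207°) = -111.3758 - 56.7488i


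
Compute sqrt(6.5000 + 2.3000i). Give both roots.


|z| = sqrt(42.25+5.29) = 6.8949
sqrt((|z|+a)/2) = sqrt((6.8949+6.5)/2) = sqrt(6.6975) = 2.5879
sqrt((|z|-a)/2) = sqrt((6.8949-6.5)/2) = sqrt(0.1975) = 0.4444

±(2.5879 + 0.4444i) i.e. 2.5879 + 0.4444i and -2.5879 - 0.4444i


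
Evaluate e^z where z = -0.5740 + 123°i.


e^-0.5740 = 0.5633
cos(123°) = -0.5446
sin(123°) = 0.8387
Real = 0.5633*(-0.5446) = -0.3068
Imag = 0.5633*0.8387 = 0.4724

-0.3068 + 0.4724i


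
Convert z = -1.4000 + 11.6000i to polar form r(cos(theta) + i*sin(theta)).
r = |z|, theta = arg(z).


r = sqrt(1.96+134.56) = sqrt(136.52) = 11.6842
theta = atan2(11.6, -1.4) = 96.8817 degrees

r = 11.6842, theta = 96.8817 degrees


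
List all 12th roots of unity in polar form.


The 12th roots of unity are cis(360k/12°) for k=0..11
Angle step = 360/12 = 30°
Primitive root: cis(30°)
Primitive root = 0.8660 + 0.5000i

12 roots at angles: 0°, 30°, 60°, 90°, 120°, 150°, 180°, 210°, 240°, 270°, 300°, 330°


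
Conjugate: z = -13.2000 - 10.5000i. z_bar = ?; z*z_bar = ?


z_bar = -13.2000 + 10.5000i
z*z_bar = (-13.2)^2 + (-10.5)^2 = 174.24 + 110.25 = 284.49

z_bar = -13.2000 + 10.5000i, z*z_bar = 284.49


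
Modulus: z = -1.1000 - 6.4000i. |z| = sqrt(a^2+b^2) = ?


|z| = sqrt((-1.1)^2 + (-6.4)^2) = sqrt(1.21 + 40.96) = sqrt(42.17) = 6.4938

|z| = 6.4938


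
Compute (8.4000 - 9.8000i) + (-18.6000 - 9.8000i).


Real: 8.4 - 18.6 = -10.2
Imag: -9.8 - 9.8 = -19.6

-10.2000 - 19.6000i
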